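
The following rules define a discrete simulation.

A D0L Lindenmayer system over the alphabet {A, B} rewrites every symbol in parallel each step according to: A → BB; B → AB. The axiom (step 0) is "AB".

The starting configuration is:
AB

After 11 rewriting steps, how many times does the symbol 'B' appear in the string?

gen 0: AB
gen 1: BBAB
gen 2: ABABBBAB
gen 3: BBABBBABABABBBAB
gen 4: ABABBBABABABBBABBBABBBABABABBBAB
gen 5: BBABBBABABABBBABBBABBBABABABBBABABABBBABABABBBABBBABBBABABABBBAB
gen 6: ABABBBABABABBBABBBABBBABABABBBABABABBBABABABBBABBBABBBABAB…ABABABBBABBBABBBABABABBBABABABBBABABABBBABBBABBBABABABBBAB  (len 128)
gen 7: BBABBBABABABBBABBBABBBABABABBBABABABBBABABABBBABBBABBBABAB…ABABABBBABBBABBBABABABBBABABABBBABABABBBABBBABBBABABABBBAB  (len 256)
gen 8: ABABBBABABABBBABBBABBBABABABBBABABABBBABABABBBABBBABBBABAB…ABABABBBABBBABBBABABABBBABABABBBABABABBBABBBABBBABABABBBAB  (len 512)
gen 9: BBABBBABABABBBABBBABBBABABABBBABABABBBABABABBBABBBABBBABAB…ABABABBBABBBABBBABABABBBABABABBBABABABBBABBBABBBABABABBBAB  (len 1024)
gen 10: ABABBBABABABBBABBBABBBABABABBBABABABBBABABABBBABBBABBBABAB…ABABABBBABBBABBBABABABBBABABABBBABABABBBABBBABBBABABABBBAB  (len 2048)
gen 11: BBABBBABABABBBABBBABBBABABABBBABABABBBABABABBBABBBABBBABAB…ABABABBBABBBABBBABABABBBABABABBBABABABBBABBBABBBABABABBBAB  (len 4096)

2731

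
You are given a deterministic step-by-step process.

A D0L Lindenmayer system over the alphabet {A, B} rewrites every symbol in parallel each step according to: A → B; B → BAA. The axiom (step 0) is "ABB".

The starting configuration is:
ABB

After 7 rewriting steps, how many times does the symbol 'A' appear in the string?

t=0: ABB
t=1: BBAABAA
t=2: BAABAABBBAABB
t=3: BAABBBAABBBAABAABAABBBAABAA
t=4: BAABBBAABAABAABBBAABAABAABBBAABBBAABBBAABAABAABBBAABB
t=5: BAABBBAABAABAABBBAABBBAABBBAABAABAABBBAABBBAABBBAABAABAABBBAABAABAABBBAABAABAABBBAABBBAABBBAABAABAABBBAABAA
t=6: BAABBBAABAABAABBBAABBBAABBBAABAABAABBBAABAABAABBBAABAABAAB…AABAABAABBBAABAABAABBBAABAABAABBBAABBBAABBBAABAABAABBBAABB  (len 213)
t=7: BAABBBAABAABAABBBAABBBAABBBAABAABAABBBAABAABAABBBAABAABAAB…ABAABAABBBAABAABAABBBAABAABAABBBAABBBAABBBAABAABAABBBAABAA  (len 427)

214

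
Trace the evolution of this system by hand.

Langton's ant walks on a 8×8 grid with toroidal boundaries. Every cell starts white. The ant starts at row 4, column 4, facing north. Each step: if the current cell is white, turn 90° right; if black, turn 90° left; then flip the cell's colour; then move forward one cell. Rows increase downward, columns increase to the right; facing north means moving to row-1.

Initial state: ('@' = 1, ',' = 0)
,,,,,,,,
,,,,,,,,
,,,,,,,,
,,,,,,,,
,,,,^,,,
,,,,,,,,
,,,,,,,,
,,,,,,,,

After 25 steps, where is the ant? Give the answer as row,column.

6,3

t=0: ,,,,,,,,
,,,,,,,,
,,,,,,,,
,,,,,,,,
,,,,^,,,
,,,,,,,,
,,,,,,,,
,,,,,,,,
t=1: ,,,,,,,,
,,,,,,,,
,,,,,,,,
,,,,,,,,
,,,,@>,,
,,,,,,,,
,,,,,,,,
,,,,,,,,
t=2: ,,,,,,,,
,,,,,,,,
,,,,,,,,
,,,,,,,,
,,,,@@,,
,,,,,v,,
,,,,,,,,
,,,,,,,,
t=3: ,,,,,,,,
,,,,,,,,
,,,,,,,,
,,,,,,,,
,,,,@@,,
,,,,<@,,
,,,,,,,,
,,,,,,,,
t=4: ,,,,,,,,
,,,,,,,,
,,,,,,,,
,,,,,,,,
,,,,^@,,
,,,,@@,,
,,,,,,,,
,,,,,,,,
t=5: ,,,,,,,,
,,,,,,,,
,,,,,,,,
,,,,,,,,
,,,<,@,,
,,,,@@,,
,,,,,,,,
,,,,,,,,
t=6: ,,,,,,,,
,,,,,,,,
,,,,,,,,
,,,^,,,,
,,,@,@,,
,,,,@@,,
,,,,,,,,
,,,,,,,,
t=7: ,,,,,,,,
,,,,,,,,
,,,,,,,,
,,,@>,,,
,,,@,@,,
,,,,@@,,
,,,,,,,,
,,,,,,,,
t=8: ,,,,,,,,
,,,,,,,,
,,,,,,,,
,,,@@,,,
,,,@v@,,
,,,,@@,,
,,,,,,,,
,,,,,,,,
t=9: ,,,,,,,,
,,,,,,,,
,,,,,,,,
,,,@@,,,
,,,<@@,,
,,,,@@,,
,,,,,,,,
,,,,,,,,
t=10: ,,,,,,,,
,,,,,,,,
,,,,,,,,
,,,@@,,,
,,,,@@,,
,,,v@@,,
,,,,,,,,
,,,,,,,,
t=11: ,,,,,,,,
,,,,,,,,
,,,,,,,,
,,,@@,,,
,,,,@@,,
,,<@@@,,
,,,,,,,,
,,,,,,,,
t=12: ,,,,,,,,
,,,,,,,,
,,,,,,,,
,,,@@,,,
,,^,@@,,
,,@@@@,,
,,,,,,,,
,,,,,,,,
t=13: ,,,,,,,,
,,,,,,,,
,,,,,,,,
,,,@@,,,
,,@>@@,,
,,@@@@,,
,,,,,,,,
,,,,,,,,
t=14: ,,,,,,,,
,,,,,,,,
,,,,,,,,
,,,@@,,,
,,@@@@,,
,,@v@@,,
,,,,,,,,
,,,,,,,,
t=15: ,,,,,,,,
,,,,,,,,
,,,,,,,,
,,,@@,,,
,,@@@@,,
,,@,>@,,
,,,,,,,,
,,,,,,,,
t=16: ,,,,,,,,
,,,,,,,,
,,,,,,,,
,,,@@,,,
,,@@^@,,
,,@,,@,,
,,,,,,,,
,,,,,,,,
t=17: ,,,,,,,,
,,,,,,,,
,,,,,,,,
,,,@@,,,
,,@<,@,,
,,@,,@,,
,,,,,,,,
,,,,,,,,
t=18: ,,,,,,,,
,,,,,,,,
,,,,,,,,
,,,@@,,,
,,@,,@,,
,,@v,@,,
,,,,,,,,
,,,,,,,,
t=19: ,,,,,,,,
,,,,,,,,
,,,,,,,,
,,,@@,,,
,,@,,@,,
,,<@,@,,
,,,,,,,,
,,,,,,,,
t=20: ,,,,,,,,
,,,,,,,,
,,,,,,,,
,,,@@,,,
,,@,,@,,
,,,@,@,,
,,v,,,,,
,,,,,,,,
t=21: ,,,,,,,,
,,,,,,,,
,,,,,,,,
,,,@@,,,
,,@,,@,,
,,,@,@,,
,<@,,,,,
,,,,,,,,
t=22: ,,,,,,,,
,,,,,,,,
,,,,,,,,
,,,@@,,,
,,@,,@,,
,^,@,@,,
,@@,,,,,
,,,,,,,,
t=23: ,,,,,,,,
,,,,,,,,
,,,,,,,,
,,,@@,,,
,,@,,@,,
,@>@,@,,
,@@,,,,,
,,,,,,,,
t=24: ,,,,,,,,
,,,,,,,,
,,,,,,,,
,,,@@,,,
,,@,,@,,
,@@@,@,,
,@v,,,,,
,,,,,,,,
t=25: ,,,,,,,,
,,,,,,,,
,,,,,,,,
,,,@@,,,
,,@,,@,,
,@@@,@,,
,@,>,,,,
,,,,,,,,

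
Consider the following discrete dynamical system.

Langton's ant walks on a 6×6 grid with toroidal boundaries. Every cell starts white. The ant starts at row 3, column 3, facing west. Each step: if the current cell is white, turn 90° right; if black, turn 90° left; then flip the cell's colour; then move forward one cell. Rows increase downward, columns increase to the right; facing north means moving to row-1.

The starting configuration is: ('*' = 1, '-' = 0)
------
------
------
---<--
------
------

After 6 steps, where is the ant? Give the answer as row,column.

4,2

0) ------
------
------
---<--
------
------
1) ------
------
---^--
---*--
------
------
2) ------
------
---*>-
---*--
------
------
3) ------
------
---**-
---*v-
------
------
4) ------
------
---**-
---<*-
------
------
5) ------
------
---**-
----*-
---v--
------
6) ------
------
---**-
----*-
--<*--
------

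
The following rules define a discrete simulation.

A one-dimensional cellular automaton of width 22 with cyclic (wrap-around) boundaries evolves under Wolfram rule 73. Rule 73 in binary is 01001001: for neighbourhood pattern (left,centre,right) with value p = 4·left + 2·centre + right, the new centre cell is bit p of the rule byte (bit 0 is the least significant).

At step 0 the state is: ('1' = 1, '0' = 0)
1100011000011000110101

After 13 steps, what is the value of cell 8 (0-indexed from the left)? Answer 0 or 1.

gen 0: 1100011000011000110101
gen 1: 0101011011011010110001
gen 2: 0000011011011000110100
gen 3: 1111011011011010110001
gen 4: 0001011011011000110101
gen 5: 0100011011011010110000
gen 6: 0001011011011000110111
gen 7: 0100011011011010110101
gen 8: 0001011011011000110000
gen 9: 1100011011011010110111
gen 10: 0101011011011000110100
gen 11: 0000011011011010110001
gen 12: 0111011011011000110100
gen 13: 0101011011011010110001

1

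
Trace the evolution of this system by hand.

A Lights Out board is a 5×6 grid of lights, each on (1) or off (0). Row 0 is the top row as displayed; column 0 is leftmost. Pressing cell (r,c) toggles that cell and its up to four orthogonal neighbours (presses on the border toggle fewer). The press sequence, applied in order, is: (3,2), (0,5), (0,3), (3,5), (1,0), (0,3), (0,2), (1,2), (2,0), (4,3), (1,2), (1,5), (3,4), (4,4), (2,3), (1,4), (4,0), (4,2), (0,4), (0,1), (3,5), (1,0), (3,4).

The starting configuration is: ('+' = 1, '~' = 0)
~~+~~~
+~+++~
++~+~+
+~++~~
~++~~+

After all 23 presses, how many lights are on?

step 0: ~~+~~~
+~+++~
++~+~+
+~++~~
~++~~+
step 1: ~~+~~~
+~+++~
++++~+
++~~~~
~+~~~+
step 2: ~~+~++
+~++++
++++~+
++~~~~
~+~~~+
step 3: ~~~+~+
+~+~++
++++~+
++~~~~
~+~~~+
step 4: ~~~+~+
+~+~++
++++~~
++~~++
~+~~~~
step 5: +~~+~+
~++~++
~+++~~
++~~++
~+~~~~
step 6: +~+~++
~+++++
~+++~~
++~~++
~+~~~~
step 7: ++~+++
~+~+++
~+++~~
++~~++
~+~~~~
step 8: ++++++
~~+~++
~+~+~~
++~~++
~+~~~~
step 9: ++++++
+~+~++
+~~+~~
~+~~++
~+~~~~
step 10: ++++++
+~+~++
+~~+~~
~+~+++
~++++~
step 11: ++~+++
++~+++
+~++~~
~+~+++
~++++~
step 12: ++~++~
++~+~~
+~++~+
~+~+++
~++++~
step 13: ++~++~
++~+~~
+~++++
~+~~~~
~+++~~
step 14: ++~++~
++~+~~
+~++++
~+~~+~
~++~++
step 15: ++~++~
++~~~~
+~~~~+
~+~++~
~++~++
step 16: ++~+~~
++~+++
+~~~++
~+~++~
~++~++
step 17: ++~+~~
++~+++
+~~~++
++~++~
+~+~++
step 18: ++~+~~
++~+++
+~~~++
+++++~
++~+++
step 19: ++~~++
++~+~+
+~~~++
+++++~
++~+++
step 20: ~~+~++
+~~+~+
+~~~++
+++++~
++~+++
step 21: ~~+~++
+~~+~+
+~~~+~
++++~+
++~++~
step 22: +~+~++
~+~+~+
~~~~+~
++++~+
++~++~
step 23: +~+~++
~+~+~+
~~~~~~
+++~+~
++~+~~

14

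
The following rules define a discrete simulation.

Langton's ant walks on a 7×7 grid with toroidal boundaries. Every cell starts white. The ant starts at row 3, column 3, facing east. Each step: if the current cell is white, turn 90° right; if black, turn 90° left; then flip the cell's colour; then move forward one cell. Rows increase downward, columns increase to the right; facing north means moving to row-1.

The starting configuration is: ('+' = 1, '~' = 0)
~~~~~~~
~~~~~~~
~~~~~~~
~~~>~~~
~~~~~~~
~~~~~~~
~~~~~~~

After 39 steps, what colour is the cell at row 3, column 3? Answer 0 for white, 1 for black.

k=0  ~~~~~~~
~~~~~~~
~~~~~~~
~~~>~~~
~~~~~~~
~~~~~~~
~~~~~~~
k=1  ~~~~~~~
~~~~~~~
~~~~~~~
~~~+~~~
~~~v~~~
~~~~~~~
~~~~~~~
k=2  ~~~~~~~
~~~~~~~
~~~~~~~
~~~+~~~
~~<+~~~
~~~~~~~
~~~~~~~
k=3  ~~~~~~~
~~~~~~~
~~~~~~~
~~^+~~~
~~++~~~
~~~~~~~
~~~~~~~
k=4  ~~~~~~~
~~~~~~~
~~~~~~~
~~+>~~~
~~++~~~
~~~~~~~
~~~~~~~
k=5  ~~~~~~~
~~~~~~~
~~~^~~~
~~+~~~~
~~++~~~
~~~~~~~
~~~~~~~
k=6  ~~~~~~~
~~~~~~~
~~~+>~~
~~+~~~~
~~++~~~
~~~~~~~
~~~~~~~
k=7  ~~~~~~~
~~~~~~~
~~~++~~
~~+~v~~
~~++~~~
~~~~~~~
~~~~~~~
k=8  ~~~~~~~
~~~~~~~
~~~++~~
~~+<+~~
~~++~~~
~~~~~~~
~~~~~~~
k=9  ~~~~~~~
~~~~~~~
~~~^+~~
~~+++~~
~~++~~~
~~~~~~~
~~~~~~~
k=10  ~~~~~~~
~~~~~~~
~~<~+~~
~~+++~~
~~++~~~
~~~~~~~
~~~~~~~
k=11  ~~~~~~~
~~^~~~~
~~+~+~~
~~+++~~
~~++~~~
~~~~~~~
~~~~~~~
k=12  ~~~~~~~
~~+>~~~
~~+~+~~
~~+++~~
~~++~~~
~~~~~~~
~~~~~~~
k=13  ~~~~~~~
~~++~~~
~~+v+~~
~~+++~~
~~++~~~
~~~~~~~
~~~~~~~
k=14  ~~~~~~~
~~++~~~
~~<++~~
~~+++~~
~~++~~~
~~~~~~~
~~~~~~~
k=15  ~~~~~~~
~~++~~~
~~~++~~
~~v++~~
~~++~~~
~~~~~~~
~~~~~~~
k=16  ~~~~~~~
~~++~~~
~~~++~~
~~~>+~~
~~++~~~
~~~~~~~
~~~~~~~
k=17  ~~~~~~~
~~++~~~
~~~^+~~
~~~~+~~
~~++~~~
~~~~~~~
~~~~~~~
k=18  ~~~~~~~
~~++~~~
~~<~+~~
~~~~+~~
~~++~~~
~~~~~~~
~~~~~~~
k=19  ~~~~~~~
~~^+~~~
~~+~+~~
~~~~+~~
~~++~~~
~~~~~~~
~~~~~~~
k=20  ~~~~~~~
~<~+~~~
~~+~+~~
~~~~+~~
~~++~~~
~~~~~~~
~~~~~~~
k=21  ~^~~~~~
~+~+~~~
~~+~+~~
~~~~+~~
~~++~~~
~~~~~~~
~~~~~~~
k=22  ~+>~~~~
~+~+~~~
~~+~+~~
~~~~+~~
~~++~~~
~~~~~~~
~~~~~~~
k=23  ~++~~~~
~+v+~~~
~~+~+~~
~~~~+~~
~~++~~~
~~~~~~~
~~~~~~~
k=24  ~++~~~~
~<++~~~
~~+~+~~
~~~~+~~
~~++~~~
~~~~~~~
~~~~~~~
k=25  ~++~~~~
~~++~~~
~v+~+~~
~~~~+~~
~~++~~~
~~~~~~~
~~~~~~~
k=26  ~++~~~~
~~++~~~
<++~+~~
~~~~+~~
~~++~~~
~~~~~~~
~~~~~~~
k=27  ~++~~~~
^~++~~~
+++~+~~
~~~~+~~
~~++~~~
~~~~~~~
~~~~~~~
k=28  ~++~~~~
+>++~~~
+++~+~~
~~~~+~~
~~++~~~
~~~~~~~
~~~~~~~
k=29  ~++~~~~
++++~~~
+v+~+~~
~~~~+~~
~~++~~~
~~~~~~~
~~~~~~~
k=30  ~++~~~~
++++~~~
+~>~+~~
~~~~+~~
~~++~~~
~~~~~~~
~~~~~~~
k=31  ~++~~~~
++^+~~~
+~~~+~~
~~~~+~~
~~++~~~
~~~~~~~
~~~~~~~
k=32  ~++~~~~
+<~+~~~
+~~~+~~
~~~~+~~
~~++~~~
~~~~~~~
~~~~~~~
k=33  ~++~~~~
+~~+~~~
+v~~+~~
~~~~+~~
~~++~~~
~~~~~~~
~~~~~~~
k=34  ~++~~~~
+~~+~~~
<+~~+~~
~~~~+~~
~~++~~~
~~~~~~~
~~~~~~~
k=35  ~++~~~~
+~~+~~~
~+~~+~~
v~~~+~~
~~++~~~
~~~~~~~
~~~~~~~
k=36  ~++~~~~
+~~+~~~
~+~~+~~
+~~~+~<
~~++~~~
~~~~~~~
~~~~~~~
k=37  ~++~~~~
+~~+~~~
~+~~+~^
+~~~+~+
~~++~~~
~~~~~~~
~~~~~~~
k=38  ~++~~~~
+~~+~~~
>+~~+~+
+~~~+~+
~~++~~~
~~~~~~~
~~~~~~~
k=39  ~++~~~~
+~~+~~~
++~~+~+
v~~~+~+
~~++~~~
~~~~~~~
~~~~~~~

0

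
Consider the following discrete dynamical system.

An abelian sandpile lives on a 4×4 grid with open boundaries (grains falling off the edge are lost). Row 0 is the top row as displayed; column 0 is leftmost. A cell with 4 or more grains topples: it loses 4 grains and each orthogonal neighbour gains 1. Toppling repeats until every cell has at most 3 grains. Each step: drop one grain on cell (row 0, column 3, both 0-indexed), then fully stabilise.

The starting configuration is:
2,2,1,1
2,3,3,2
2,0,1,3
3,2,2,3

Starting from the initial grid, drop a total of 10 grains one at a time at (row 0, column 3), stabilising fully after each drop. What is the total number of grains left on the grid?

k=0  2,2,1,1
2,3,3,2
2,0,1,3
3,2,2,3
k=1  2,2,1,2
2,3,3,2
2,0,1,3
3,2,2,3
k=2  2,2,1,3
2,3,3,2
2,0,1,3
3,2,2,3
k=3  2,2,2,0
2,3,3,3
2,0,1,3
3,2,2,3
k=4  2,2,2,1
2,3,3,3
2,0,1,3
3,2,2,3
k=5  2,2,2,2
2,3,3,3
2,0,1,3
3,2,2,3
k=6  2,2,2,3
2,3,3,3
2,0,1,3
3,2,2,3
k=7  3,0,1,2
3,1,2,2
2,1,3,1
3,2,3,0
k=8  3,0,1,3
3,1,2,2
2,1,3,1
3,2,3,0
k=9  3,0,2,0
3,1,2,3
2,1,3,1
3,2,3,0
k=10  3,0,2,1
3,1,2,3
2,1,3,1
3,2,3,0

30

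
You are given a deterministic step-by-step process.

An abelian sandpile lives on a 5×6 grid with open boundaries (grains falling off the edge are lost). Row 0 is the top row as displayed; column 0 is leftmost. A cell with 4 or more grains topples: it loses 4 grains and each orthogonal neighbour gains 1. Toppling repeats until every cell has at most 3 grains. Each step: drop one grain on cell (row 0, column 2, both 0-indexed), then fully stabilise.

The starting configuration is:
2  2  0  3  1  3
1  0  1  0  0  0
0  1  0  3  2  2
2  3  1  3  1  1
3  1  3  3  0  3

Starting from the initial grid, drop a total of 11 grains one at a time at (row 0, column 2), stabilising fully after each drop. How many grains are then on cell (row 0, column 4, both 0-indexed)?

step 0: 2  2  0  3  1  3
1  0  1  0  0  0
0  1  0  3  2  2
2  3  1  3  1  1
3  1  3  3  0  3
step 1: 2  2  1  3  1  3
1  0  1  0  0  0
0  1  0  3  2  2
2  3  1  3  1  1
3  1  3  3  0  3
step 2: 2  2  2  3  1  3
1  0  1  0  0  0
0  1  0  3  2  2
2  3  1  3  1  1
3  1  3  3  0  3
step 3: 2  2  3  3  1  3
1  0  1  0  0  0
0  1  0  3  2  2
2  3  1  3  1  1
3  1  3  3  0  3
step 4: 2  3  1  0  2  3
1  0  2  1  0  0
0  1  0  3  2  2
2  3  1  3  1  1
3  1  3  3  0  3
step 5: 2  3  2  0  2  3
1  0  2  1  0  0
0  1  0  3  2  2
2  3  1  3  1  1
3  1  3  3  0  3
step 6: 2  3  3  0  2  3
1  0  2  1  0  0
0  1  0  3  2  2
2  3  1  3  1  1
3  1  3  3  0  3
step 7: 3  0  1  1  2  3
1  1  3  1  0  0
0  1  0  3  2  2
2  3  1  3  1  1
3  1  3  3  0  3
step 8: 3  0  2  1  2  3
1  1  3  1  0  0
0  1  0  3  2  2
2  3  1  3  1  1
3  1  3  3  0  3
step 9: 3  0  3  1  2  3
1  1  3  1  0  0
0  1  0  3  2  2
2  3  1  3  1  1
3  1  3  3  0  3
step 10: 3  1  1  2  2  3
1  2  0  2  0  0
0  1  1  3  2  2
2  3  1  3  1  1
3  1  3  3  0  3
step 11: 3  1  2  2  2  3
1  2  0  2  0  0
0  1  1  3  2  2
2  3  1  3  1  1
3  1  3  3  0  3

2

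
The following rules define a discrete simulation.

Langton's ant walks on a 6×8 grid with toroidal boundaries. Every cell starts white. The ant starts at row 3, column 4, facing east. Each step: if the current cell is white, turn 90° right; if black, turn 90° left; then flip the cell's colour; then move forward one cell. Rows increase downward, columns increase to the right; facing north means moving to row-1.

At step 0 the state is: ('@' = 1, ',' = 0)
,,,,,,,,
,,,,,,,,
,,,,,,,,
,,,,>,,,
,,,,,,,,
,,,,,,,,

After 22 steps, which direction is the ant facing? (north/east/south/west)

0) ,,,,,,,,
,,,,,,,,
,,,,,,,,
,,,,>,,,
,,,,,,,,
,,,,,,,,
1) ,,,,,,,,
,,,,,,,,
,,,,,,,,
,,,,@,,,
,,,,v,,,
,,,,,,,,
2) ,,,,,,,,
,,,,,,,,
,,,,,,,,
,,,,@,,,
,,,<@,,,
,,,,,,,,
3) ,,,,,,,,
,,,,,,,,
,,,,,,,,
,,,^@,,,
,,,@@,,,
,,,,,,,,
4) ,,,,,,,,
,,,,,,,,
,,,,,,,,
,,,@>,,,
,,,@@,,,
,,,,,,,,
5) ,,,,,,,,
,,,,,,,,
,,,,^,,,
,,,@,,,,
,,,@@,,,
,,,,,,,,
6) ,,,,,,,,
,,,,,,,,
,,,,@>,,
,,,@,,,,
,,,@@,,,
,,,,,,,,
7) ,,,,,,,,
,,,,,,,,
,,,,@@,,
,,,@,v,,
,,,@@,,,
,,,,,,,,
8) ,,,,,,,,
,,,,,,,,
,,,,@@,,
,,,@<@,,
,,,@@,,,
,,,,,,,,
9) ,,,,,,,,
,,,,,,,,
,,,,^@,,
,,,@@@,,
,,,@@,,,
,,,,,,,,
10) ,,,,,,,,
,,,,,,,,
,,,<,@,,
,,,@@@,,
,,,@@,,,
,,,,,,,,
11) ,,,,,,,,
,,,^,,,,
,,,@,@,,
,,,@@@,,
,,,@@,,,
,,,,,,,,
12) ,,,,,,,,
,,,@>,,,
,,,@,@,,
,,,@@@,,
,,,@@,,,
,,,,,,,,
13) ,,,,,,,,
,,,@@,,,
,,,@v@,,
,,,@@@,,
,,,@@,,,
,,,,,,,,
14) ,,,,,,,,
,,,@@,,,
,,,<@@,,
,,,@@@,,
,,,@@,,,
,,,,,,,,
15) ,,,,,,,,
,,,@@,,,
,,,,@@,,
,,,v@@,,
,,,@@,,,
,,,,,,,,
16) ,,,,,,,,
,,,@@,,,
,,,,@@,,
,,,,>@,,
,,,@@,,,
,,,,,,,,
17) ,,,,,,,,
,,,@@,,,
,,,,^@,,
,,,,,@,,
,,,@@,,,
,,,,,,,,
18) ,,,,,,,,
,,,@@,,,
,,,<,@,,
,,,,,@,,
,,,@@,,,
,,,,,,,,
19) ,,,,,,,,
,,,^@,,,
,,,@,@,,
,,,,,@,,
,,,@@,,,
,,,,,,,,
20) ,,,,,,,,
,,<,@,,,
,,,@,@,,
,,,,,@,,
,,,@@,,,
,,,,,,,,
21) ,,^,,,,,
,,@,@,,,
,,,@,@,,
,,,,,@,,
,,,@@,,,
,,,,,,,,
22) ,,@>,,,,
,,@,@,,,
,,,@,@,,
,,,,,@,,
,,,@@,,,
,,,,,,,,

east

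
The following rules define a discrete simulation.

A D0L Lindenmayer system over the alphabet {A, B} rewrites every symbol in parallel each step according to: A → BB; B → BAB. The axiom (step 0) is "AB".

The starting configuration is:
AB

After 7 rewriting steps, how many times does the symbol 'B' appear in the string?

t=0: AB
t=1: BBBAB
t=2: BABBABBABBBBAB
t=3: BABBBBABBABBBBABBABBBBABBABBABBABBBBAB
t=4: BABBBBABBABBABBABBBBABBABBBBABBABBABBABBBBABBABBBBABBABBABBABBBBABBABBBBABBABBBBABBABBBBABBABBABBABBBBAB
t=5: BABBBBABBABBABBABBBBABBABBBBABBABBBBABBABBBBABBABBABBABBBB…BBBBABBABBABBABBBBABBABBBBABBABBBBABBABBBBABBABBABBABBBBAB  (len 284)
t=6: BABBBBABBABBABBABBBBABBABBBBABBABBBBABBABBBBABBABBABBABBBB…BBBBABBABBABBABBBBABBABBBBABBABBBBABBABBBBABBABBABBABBBBAB  (len 776)
t=7: BABBBBABBABBABBABBBBABBABBBBABBABBBBABBABBBBABBABBABBABBBB…BBBBABBABBABBABBBBABBABBBBABBABBBBABBABBBBABBABBABBABBBBAB  (len 2120)

1552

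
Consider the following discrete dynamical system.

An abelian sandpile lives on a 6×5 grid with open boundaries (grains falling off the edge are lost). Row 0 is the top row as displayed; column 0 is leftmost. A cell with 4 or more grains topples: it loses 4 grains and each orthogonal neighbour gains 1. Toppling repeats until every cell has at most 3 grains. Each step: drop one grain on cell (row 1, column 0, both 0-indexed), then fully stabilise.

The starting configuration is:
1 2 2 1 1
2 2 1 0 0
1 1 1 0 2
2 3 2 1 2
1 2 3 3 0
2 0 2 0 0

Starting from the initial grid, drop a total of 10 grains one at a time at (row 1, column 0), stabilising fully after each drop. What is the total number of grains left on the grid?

43

gen 0: 1 2 2 1 1
2 2 1 0 0
1 1 1 0 2
2 3 2 1 2
1 2 3 3 0
2 0 2 0 0
gen 1: 1 2 2 1 1
3 2 1 0 0
1 1 1 0 2
2 3 2 1 2
1 2 3 3 0
2 0 2 0 0
gen 2: 2 2 2 1 1
0 3 1 0 0
2 1 1 0 2
2 3 2 1 2
1 2 3 3 0
2 0 2 0 0
gen 3: 2 2 2 1 1
1 3 1 0 0
2 1 1 0 2
2 3 2 1 2
1 2 3 3 0
2 0 2 0 0
gen 4: 2 2 2 1 1
2 3 1 0 0
2 1 1 0 2
2 3 2 1 2
1 2 3 3 0
2 0 2 0 0
gen 5: 2 2 2 1 1
3 3 1 0 0
2 1 1 0 2
2 3 2 1 2
1 2 3 3 0
2 0 2 0 0
gen 6: 3 3 2 1 1
1 0 2 0 0
3 2 1 0 2
2 3 2 1 2
1 2 3 3 0
2 0 2 0 0
gen 7: 3 3 2 1 1
2 0 2 0 0
3 2 1 0 2
2 3 2 1 2
1 2 3 3 0
2 0 2 0 0
gen 8: 3 3 2 1 1
3 0 2 0 0
3 2 1 0 2
2 3 2 1 2
1 2 3 3 0
2 0 2 0 0
gen 9: 1 0 3 1 1
2 2 2 0 0
0 3 1 0 2
3 3 2 1 2
1 2 3 3 0
2 0 2 0 0
gen 10: 1 0 3 1 1
3 2 2 0 0
0 3 1 0 2
3 3 2 1 2
1 2 3 3 0
2 0 2 0 0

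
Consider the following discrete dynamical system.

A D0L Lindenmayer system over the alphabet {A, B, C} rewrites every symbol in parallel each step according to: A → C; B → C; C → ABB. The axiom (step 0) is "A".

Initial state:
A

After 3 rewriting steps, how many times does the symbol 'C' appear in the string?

3

k=0  A
k=1  C
k=2  ABB
k=3  CCC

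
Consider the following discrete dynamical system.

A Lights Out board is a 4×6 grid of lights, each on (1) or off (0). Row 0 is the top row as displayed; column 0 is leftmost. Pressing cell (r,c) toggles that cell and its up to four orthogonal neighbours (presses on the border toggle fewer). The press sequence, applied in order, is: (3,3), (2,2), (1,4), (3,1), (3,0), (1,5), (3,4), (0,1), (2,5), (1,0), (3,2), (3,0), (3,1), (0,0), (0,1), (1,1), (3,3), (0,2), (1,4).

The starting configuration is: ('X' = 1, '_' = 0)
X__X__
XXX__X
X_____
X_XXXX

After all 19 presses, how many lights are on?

13

0) X__X__
XXX__X
X_____
X_XXXX
1) X__X__
XXX__X
X__X__
X____X
2) X__X__
XX___X
XXX___
X_X__X
3) X__XX_
XX_XX_
XXX_X_
X_X__X
4) X__XX_
XX_XX_
X_X_X_
_X___X
5) X__XX_
XX_XX_
__X_X_
X____X
6) X__XXX
XX_X_X
__X_XX
X____X
7) X__XXX
XX_X_X
__X__X
X__XX_
8) _XXXXX
X__X_X
__X__X
X__XX_
9) _XXXXX
X__X__
__X_X_
X__XXX
10) XXXXXX
_X_X__
X_X_X_
X__XXX
11) XXXXXX
_X_X__
X___X_
XXX_XX
12) XXXXXX
_X_X__
____X_
__X_XX
13) XXXXXX
_X_X__
_X__X_
XX__XX
14) __XXXX
XX_X__
_X__X_
XX__XX
15) XX_XXX
X__X__
_X__X_
XX__XX
16) X__XXX
_XXX__
____X_
XX__XX
17) X__XXX
_XXX__
___XX_
XXXX_X
18) XXX_XX
_X_X__
___XX_
XXXX_X
19) XXX__X
_X__XX
___X__
XXXX_X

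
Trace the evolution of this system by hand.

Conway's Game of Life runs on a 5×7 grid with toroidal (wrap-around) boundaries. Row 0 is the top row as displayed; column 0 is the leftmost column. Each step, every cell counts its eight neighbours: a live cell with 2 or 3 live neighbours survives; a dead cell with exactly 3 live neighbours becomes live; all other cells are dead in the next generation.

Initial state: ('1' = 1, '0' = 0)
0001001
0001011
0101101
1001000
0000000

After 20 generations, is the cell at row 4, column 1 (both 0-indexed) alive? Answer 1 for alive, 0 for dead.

0

t=0: 0001001
0001011
0101101
1001000
0000000
t=1: 0000111
0001001
0001001
1011100
0000000
t=2: 0000111
1001001
1000011
0011100
0000001
t=3: 0000100
0000000
1110010
1001100
0000001
t=4: 0000000
0100000
1111101
1011110
0001110
t=5: 0000100
0101000
0000001
1000000
0010011
t=6: 0011110
0000000
1000000
1000010
0000011
t=7: 0001111
0001100
0000001
1000010
0001000
t=8: 0010010
0001001
0000111
0000001
0001000
t=9: 0011100
0001001
1000101
0000101
0000000
t=10: 0011100
1010001
1001101
1000001
0000110
t=11: 0110101
1010001
0001000
1001000
0000111
t=12: 0110100
1010011
1111001
0001011
0110101
t=13: 0000100
0000110
0001000
0000000
0100101
t=14: 0001100
0001110
0000100
0000000
0000010
t=15: 0001000
0000010
0001110
0000000
0000100
t=16: 0000100
0001010
0000110
0001010
0000000
t=17: 0000100
0001010
0001011
0000010
0000100
t=18: 0001110
0001011
0000011
0000011
0000110
t=19: 0001000
0001000
1000000
0000000
0001000
t=20: 0011100
0000000
0000000
0000000
0000000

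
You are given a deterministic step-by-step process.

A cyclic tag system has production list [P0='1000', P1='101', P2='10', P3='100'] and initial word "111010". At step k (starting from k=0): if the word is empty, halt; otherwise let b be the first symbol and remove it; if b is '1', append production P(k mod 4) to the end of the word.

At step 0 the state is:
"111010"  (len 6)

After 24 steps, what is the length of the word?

step 0: "111010"  (len 6)
step 1: "110101000"  (len 9)
step 2: "10101000101"  (len 11)
step 3: "010100010110"  (len 12)
step 4: "10100010110"  (len 11)
step 5: "01000101101000"  (len 14)
step 6: "1000101101000"  (len 13)
step 7: "00010110100010"  (len 14)
step 8: "0010110100010"  (len 13)
step 9: "010110100010"  (len 12)
step 10: "10110100010"  (len 11)
step 11: "011010001010"  (len 12)
step 12: "11010001010"  (len 11)
step 13: "10100010101000"  (len 14)
step 14: "0100010101000101"  (len 16)
step 15: "100010101000101"  (len 15)
step 16: "00010101000101100"  (len 17)
step 17: "0010101000101100"  (len 16)
step 18: "010101000101100"  (len 15)
step 19: "10101000101100"  (len 14)
step 20: "0101000101100100"  (len 16)
step 21: "101000101100100"  (len 15)
step 22: "01000101100100101"  (len 17)
step 23: "1000101100100101"  (len 16)
step 24: "000101100100101100"  (len 18)

18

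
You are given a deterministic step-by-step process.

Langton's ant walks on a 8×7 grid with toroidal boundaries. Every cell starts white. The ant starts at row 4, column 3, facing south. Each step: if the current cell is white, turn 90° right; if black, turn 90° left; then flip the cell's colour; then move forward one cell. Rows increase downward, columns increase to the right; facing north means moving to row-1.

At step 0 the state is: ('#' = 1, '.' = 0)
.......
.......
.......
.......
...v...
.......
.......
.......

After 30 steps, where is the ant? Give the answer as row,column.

3,4

gen 0: .......
.......
.......
.......
...v...
.......
.......
.......
gen 1: .......
.......
.......
.......
..<#...
.......
.......
.......
gen 2: .......
.......
.......
..^....
..##...
.......
.......
.......
gen 3: .......
.......
.......
..#>...
..##...
.......
.......
.......
gen 4: .......
.......
.......
..##...
..#v...
.......
.......
.......
gen 5: .......
.......
.......
..##...
..#.>..
.......
.......
.......
gen 6: .......
.......
.......
..##...
..#.#..
....v..
.......
.......
gen 7: .......
.......
.......
..##...
..#.#..
...<#..
.......
.......
gen 8: .......
.......
.......
..##...
..#^#..
...##..
.......
.......
gen 9: .......
.......
.......
..##...
..##>..
...##..
.......
.......
gen 10: .......
.......
.......
..##^..
..##...
...##..
.......
.......
gen 11: .......
.......
.......
..###>.
..##...
...##..
.......
.......
gen 12: .......
.......
.......
..####.
..##.v.
...##..
.......
.......
gen 13: .......
.......
.......
..####.
..##<#.
...##..
.......
.......
gen 14: .......
.......
.......
..##^#.
..####.
...##..
.......
.......
gen 15: .......
.......
.......
..#<.#.
..####.
...##..
.......
.......
gen 16: .......
.......
.......
..#..#.
..#v##.
...##..
.......
.......
gen 17: .......
.......
.......
..#..#.
..#.>#.
...##..
.......
.......
gen 18: .......
.......
.......
..#.^#.
..#..#.
...##..
.......
.......
gen 19: .......
.......
.......
..#.#>.
..#..#.
...##..
.......
.......
gen 20: .......
.......
.....^.
..#.#..
..#..#.
...##..
.......
.......
gen 21: .......
.......
.....#>
..#.#..
..#..#.
...##..
.......
.......
gen 22: .......
.......
.....##
..#.#.v
..#..#.
...##..
.......
.......
gen 23: .......
.......
.....##
..#.#<#
..#..#.
...##..
.......
.......
gen 24: .......
.......
.....^#
..#.###
..#..#.
...##..
.......
.......
gen 25: .......
.......
....<.#
..#.###
..#..#.
...##..
.......
.......
gen 26: .......
....^..
....#.#
..#.###
..#..#.
...##..
.......
.......
gen 27: .......
....#>.
....#.#
..#.###
..#..#.
...##..
.......
.......
gen 28: .......
....##.
....#v#
..#.###
..#..#.
...##..
.......
.......
gen 29: .......
....##.
....<##
..#.###
..#..#.
...##..
.......
.......
gen 30: .......
....##.
.....##
..#.v##
..#..#.
...##..
.......
.......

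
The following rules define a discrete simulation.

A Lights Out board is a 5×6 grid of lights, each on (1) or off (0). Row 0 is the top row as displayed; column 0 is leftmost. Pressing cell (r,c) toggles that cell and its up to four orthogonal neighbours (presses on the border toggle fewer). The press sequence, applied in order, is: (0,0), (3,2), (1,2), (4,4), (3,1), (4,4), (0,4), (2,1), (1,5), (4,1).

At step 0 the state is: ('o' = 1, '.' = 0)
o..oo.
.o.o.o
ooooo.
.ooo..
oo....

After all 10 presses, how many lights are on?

[0] o..oo.
.o.o.o
ooooo.
.ooo..
oo....
[1] .o.oo.
oo.o.o
ooooo.
.ooo..
oo....
[2] .o.oo.
oo.o.o
oo.oo.
......
ooo...
[3] .oooo.
o.o..o
ooooo.
......
ooo...
[4] .oooo.
o.o..o
ooooo.
....o.
oooooo
[5] .oooo.
o.o..o
o.ooo.
ooo.o.
o.oooo
[6] .oooo.
o.o..o
o.ooo.
ooo...
o.o...
[7] .oo..o
o.o.oo
o.ooo.
ooo...
o.o...
[8] .oo..o
ooo.oo
.o.oo.
o.o...
o.o...
[9] .oo...
ooo...
.o.ooo
o.o...
o.o...
[10] .oo...
ooo...
.o.ooo
ooo...
.o....

13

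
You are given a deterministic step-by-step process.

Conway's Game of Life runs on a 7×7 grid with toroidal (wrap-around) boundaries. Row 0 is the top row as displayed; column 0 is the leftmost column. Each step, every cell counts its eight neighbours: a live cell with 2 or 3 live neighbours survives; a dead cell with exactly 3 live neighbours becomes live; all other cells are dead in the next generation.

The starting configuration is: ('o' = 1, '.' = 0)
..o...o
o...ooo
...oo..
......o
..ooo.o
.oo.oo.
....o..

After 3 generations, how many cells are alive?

13

step 0: ..o...o
o...ooo
...oo..
......o
..ooo.o
.oo.oo.
....o..
step 1: o..oo.o
o...o.o
o..oo..
..o....
ooo.o.o
.oo....
.oo.o..
step 2: ..o.o.o
.o.....
oo.oooo
..o.ooo
o......
.....o.
....oo.
step 3: ...oo..
.o.....
.o.o...
..o....
....o..
....ooo
...oo.o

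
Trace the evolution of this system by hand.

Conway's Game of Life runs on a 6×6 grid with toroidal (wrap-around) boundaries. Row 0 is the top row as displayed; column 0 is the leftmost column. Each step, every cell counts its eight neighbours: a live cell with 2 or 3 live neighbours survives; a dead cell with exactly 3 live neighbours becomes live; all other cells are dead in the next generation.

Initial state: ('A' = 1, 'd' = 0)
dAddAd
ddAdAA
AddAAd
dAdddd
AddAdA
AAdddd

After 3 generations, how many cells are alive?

9

[0] dAddAd
ddAdAA
AddAAd
dAdddd
AddAdA
AAdddd
[1] dAAAAd
AAAddd
AAAAAd
dAAAdd
ddAddA
dAAdAd
[2] ddddAA
dddddd
ddddAA
dddddA
AdddAd
AdddAA
[3] AdddAd
dddddd
ddddAA
Addddd
AdddAd
AddAdd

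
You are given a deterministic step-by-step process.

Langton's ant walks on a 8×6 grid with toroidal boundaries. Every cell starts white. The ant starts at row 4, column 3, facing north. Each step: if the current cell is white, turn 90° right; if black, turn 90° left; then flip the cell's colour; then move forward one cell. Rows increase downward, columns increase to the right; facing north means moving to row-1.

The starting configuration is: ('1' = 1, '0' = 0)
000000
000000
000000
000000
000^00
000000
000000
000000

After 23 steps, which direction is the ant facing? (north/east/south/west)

step 0: 000000
000000
000000
000000
000^00
000000
000000
000000
step 1: 000000
000000
000000
000000
0001>0
000000
000000
000000
step 2: 000000
000000
000000
000000
000110
0000v0
000000
000000
step 3: 000000
000000
000000
000000
000110
000<10
000000
000000
step 4: 000000
000000
000000
000000
000^10
000110
000000
000000
step 5: 000000
000000
000000
000000
00<010
000110
000000
000000
step 6: 000000
000000
000000
00^000
001010
000110
000000
000000
step 7: 000000
000000
000000
001>00
001010
000110
000000
000000
step 8: 000000
000000
000000
001100
001v10
000110
000000
000000
step 9: 000000
000000
000000
001100
00<110
000110
000000
000000
step 10: 000000
000000
000000
001100
000110
00v110
000000
000000
step 11: 000000
000000
000000
001100
000110
0<1110
000000
000000
step 12: 000000
000000
000000
001100
0^0110
011110
000000
000000
step 13: 000000
000000
000000
001100
01>110
011110
000000
000000
step 14: 000000
000000
000000
001100
011110
01v110
000000
000000
step 15: 000000
000000
000000
001100
011110
010>10
000000
000000
step 16: 000000
000000
000000
001100
011^10
010010
000000
000000
step 17: 000000
000000
000000
001100
01<010
010010
000000
000000
step 18: 000000
000000
000000
001100
010010
01v010
000000
000000
step 19: 000000
000000
000000
001100
010010
0<1010
000000
000000
step 20: 000000
000000
000000
001100
010010
001010
0v0000
000000
step 21: 000000
000000
000000
001100
010010
001010
<10000
000000
step 22: 000000
000000
000000
001100
010010
^01010
110000
000000
step 23: 000000
000000
000000
001100
010010
1>1010
110000
000000

east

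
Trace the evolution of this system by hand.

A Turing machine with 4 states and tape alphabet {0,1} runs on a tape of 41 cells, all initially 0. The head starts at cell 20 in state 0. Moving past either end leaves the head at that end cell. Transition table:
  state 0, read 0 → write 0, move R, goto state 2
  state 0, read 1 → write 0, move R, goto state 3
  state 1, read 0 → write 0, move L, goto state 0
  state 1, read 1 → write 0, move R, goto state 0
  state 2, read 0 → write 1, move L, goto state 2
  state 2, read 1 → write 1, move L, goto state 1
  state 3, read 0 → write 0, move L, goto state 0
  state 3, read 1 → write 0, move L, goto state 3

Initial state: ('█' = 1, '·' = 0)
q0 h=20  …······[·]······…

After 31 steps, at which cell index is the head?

0

t=0: q0 h=20  …······[·]······…
t=1: q2 h=21  …······[·]······…
t=2: q2 h=20  …······[·]█·····…
t=3: q2 h=19  …······[·]██····…
t=4: q2 h=18  …······[·]███···…
t=5: q2 h=17  …······[·]████··…
t=6: q2 h=16  …······[·]█████·…
t=7: q2 h=15  …······[·]██████…
t=8: q2 h=14  …······[·]██████…
t=9: q2 h=13  …······[·]██████…
t=10: q2 h=12  …······[·]██████…
t=11: q2 h=11  …······[·]██████…
t=12: q2 h=10  …······[·]██████…
t=13: q2 h= 9  …······[·]██████…
t=14: q2 h= 8  …······[·]██████…
t=15: q2 h= 7  …······[·]██████…
t=16: q2 h= 6  |······[·]██████…
t=17: q2 h= 5  |·····[·]██████…
t=18: q2 h= 4  |····[·]██████…
t=19: q2 h= 3  |···[·]██████…
t=20: q2 h= 2  |··[·]██████…
t=21: q2 h= 1  |·[·]██████…
t=22: q2 h= 0  |[·]██████…
t=23: q2 h= 0  |[█]██████…
t=24: q1 h= 0  |[█]██████…
t=25: q0 h= 1  |·[█]██████…
t=26: q3 h= 2  |··[█]██████…
t=27: q3 h= 1  |·[·]·█████…
t=28: q0 h= 0  |[·]··████…
t=29: q2 h= 1  |·[·]·█████…
t=30: q2 h= 0  |[·]█·████…
t=31: q2 h= 0  |[█]█·████…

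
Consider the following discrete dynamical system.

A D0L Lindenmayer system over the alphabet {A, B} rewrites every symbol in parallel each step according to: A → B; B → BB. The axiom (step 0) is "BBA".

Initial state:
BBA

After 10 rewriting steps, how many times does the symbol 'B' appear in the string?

gen 0: BBA
gen 1: BBBBB
gen 2: BBBBBBBBBB
gen 3: BBBBBBBBBBBBBBBBBBBB
gen 4: BBBBBBBBBBBBBBBBBBBBBBBBBBBBBBBBBBBBBBBB
gen 5: BBBBBBBBBBBBBBBBBBBBBBBBBBBBBBBBBBBBBBBBBBBBBBBBBBBBBBBBBBBBBBBBBBBBBBBBBBBBBBBB
gen 6: BBBBBBBBBBBBBBBBBBBBBBBBBBBBBBBBBBBBBBBBBBBBBBBBBBBBBBBBBB…BBBBBBBBBBBBBBBBBBBBBBBBBBBBBBBBBBBBBBBBBBBBBBBBBBBBBBBBBB  (len 160)
gen 7: BBBBBBBBBBBBBBBBBBBBBBBBBBBBBBBBBBBBBBBBBBBBBBBBBBBBBBBBBB…BBBBBBBBBBBBBBBBBBBBBBBBBBBBBBBBBBBBBBBBBBBBBBBBBBBBBBBBBB  (len 320)
gen 8: BBBBBBBBBBBBBBBBBBBBBBBBBBBBBBBBBBBBBBBBBBBBBBBBBBBBBBBBBB…BBBBBBBBBBBBBBBBBBBBBBBBBBBBBBBBBBBBBBBBBBBBBBBBBBBBBBBBBB  (len 640)
gen 9: BBBBBBBBBBBBBBBBBBBBBBBBBBBBBBBBBBBBBBBBBBBBBBBBBBBBBBBBBB…BBBBBBBBBBBBBBBBBBBBBBBBBBBBBBBBBBBBBBBBBBBBBBBBBBBBBBBBBB  (len 1280)
gen 10: BBBBBBBBBBBBBBBBBBBBBBBBBBBBBBBBBBBBBBBBBBBBBBBBBBBBBBBBBB…BBBBBBBBBBBBBBBBBBBBBBBBBBBBBBBBBBBBBBBBBBBBBBBBBBBBBBBBBB  (len 2560)

2560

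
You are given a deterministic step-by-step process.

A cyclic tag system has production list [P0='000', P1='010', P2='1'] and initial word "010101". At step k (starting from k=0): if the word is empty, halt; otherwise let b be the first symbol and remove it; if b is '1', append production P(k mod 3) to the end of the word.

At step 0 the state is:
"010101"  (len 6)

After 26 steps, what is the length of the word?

0

0) "010101"  (len 6)
1) "10101"  (len 5)
2) "0101010"  (len 7)
3) "101010"  (len 6)
4) "01010000"  (len 8)
5) "1010000"  (len 7)
6) "0100001"  (len 7)
7) "100001"  (len 6)
8) "00001010"  (len 8)
9) "0001010"  (len 7)
10) "001010"  (len 6)
11) "01010"  (len 5)
12) "1010"  (len 4)
13) "010000"  (len 6)
14) "10000"  (len 5)
15) "00001"  (len 5)
16) "0001"  (len 4)
17) "001"  (len 3)
18) "01"  (len 2)
19) "1"  (len 1)
20) "010"  (len 3)
21) "10"  (len 2)
22) "0000"  (len 4)
23) "000"  (len 3)
24) "00"  (len 2)
25) "0"  (len 1)
26) (halted — word empty)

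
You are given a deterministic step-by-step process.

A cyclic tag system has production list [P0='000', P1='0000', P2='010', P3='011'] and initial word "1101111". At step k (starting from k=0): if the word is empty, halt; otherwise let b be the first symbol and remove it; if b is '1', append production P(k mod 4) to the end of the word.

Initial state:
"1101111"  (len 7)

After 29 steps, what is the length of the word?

11

t=0: "1101111"  (len 7)
t=1: "101111000"  (len 9)
t=2: "011110000000"  (len 12)
t=3: "11110000000"  (len 11)
t=4: "1110000000011"  (len 13)
t=5: "110000000011000"  (len 15)
t=6: "100000000110000000"  (len 18)
t=7: "00000000110000000010"  (len 20)
t=8: "0000000110000000010"  (len 19)
t=9: "000000110000000010"  (len 18)
t=10: "00000110000000010"  (len 17)
t=11: "0000110000000010"  (len 16)
t=12: "000110000000010"  (len 15)
t=13: "00110000000010"  (len 14)
t=14: "0110000000010"  (len 13)
t=15: "110000000010"  (len 12)
t=16: "10000000010011"  (len 14)
t=17: "0000000010011000"  (len 16)
t=18: "000000010011000"  (len 15)
t=19: "00000010011000"  (len 14)
t=20: "0000010011000"  (len 13)
t=21: "000010011000"  (len 12)
t=22: "00010011000"  (len 11)
t=23: "0010011000"  (len 10)
t=24: "010011000"  (len 9)
t=25: "10011000"  (len 8)
t=26: "00110000000"  (len 11)
t=27: "0110000000"  (len 10)
t=28: "110000000"  (len 9)
t=29: "10000000000"  (len 11)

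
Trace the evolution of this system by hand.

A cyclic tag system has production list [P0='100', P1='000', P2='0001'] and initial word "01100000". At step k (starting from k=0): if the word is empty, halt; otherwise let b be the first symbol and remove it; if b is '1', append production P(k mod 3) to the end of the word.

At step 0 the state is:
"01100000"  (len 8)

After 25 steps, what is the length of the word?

0) "01100000"  (len 8)
1) "1100000"  (len 7)
2) "100000000"  (len 9)
3) "000000000001"  (len 12)
4) "00000000001"  (len 11)
5) "0000000001"  (len 10)
6) "000000001"  (len 9)
7) "00000001"  (len 8)
8) "0000001"  (len 7)
9) "000001"  (len 6)
10) "00001"  (len 5)
11) "0001"  (len 4)
12) "001"  (len 3)
13) "01"  (len 2)
14) "1"  (len 1)
15) "0001"  (len 4)
16) "001"  (len 3)
17) "01"  (len 2)
18) "1"  (len 1)
19) "100"  (len 3)
20) "00000"  (len 5)
21) "0000"  (len 4)
22) "000"  (len 3)
23) "00"  (len 2)
24) "0"  (len 1)
25) (halted — word empty)

0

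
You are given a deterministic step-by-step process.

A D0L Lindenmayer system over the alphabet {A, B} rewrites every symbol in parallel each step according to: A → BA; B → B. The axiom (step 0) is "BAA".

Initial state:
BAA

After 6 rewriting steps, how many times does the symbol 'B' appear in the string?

13

step 0: BAA
step 1: BBABA
step 2: BBBABBA
step 3: BBBBABBBA
step 4: BBBBBABBBBA
step 5: BBBBBBABBBBBA
step 6: BBBBBBBABBBBBBA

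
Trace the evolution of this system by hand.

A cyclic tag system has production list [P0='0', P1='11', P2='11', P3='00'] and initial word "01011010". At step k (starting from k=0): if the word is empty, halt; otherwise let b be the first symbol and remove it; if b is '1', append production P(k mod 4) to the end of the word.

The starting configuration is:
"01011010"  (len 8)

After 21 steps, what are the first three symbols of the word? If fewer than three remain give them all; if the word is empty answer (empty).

gen 0: "01011010"  (len 8)
gen 1: "1011010"  (len 7)
gen 2: "01101011"  (len 8)
gen 3: "1101011"  (len 7)
gen 4: "10101100"  (len 8)
gen 5: "01011000"  (len 8)
gen 6: "1011000"  (len 7)
gen 7: "01100011"  (len 8)
gen 8: "1100011"  (len 7)
gen 9: "1000110"  (len 7)
gen 10: "00011011"  (len 8)
gen 11: "0011011"  (len 7)
gen 12: "011011"  (len 6)
gen 13: "11011"  (len 5)
gen 14: "101111"  (len 6)
gen 15: "0111111"  (len 7)
gen 16: "111111"  (len 6)
gen 17: "111110"  (len 6)
gen 18: "1111011"  (len 7)
gen 19: "11101111"  (len 8)
gen 20: "110111100"  (len 9)
gen 21: "101111000"  (len 9)

101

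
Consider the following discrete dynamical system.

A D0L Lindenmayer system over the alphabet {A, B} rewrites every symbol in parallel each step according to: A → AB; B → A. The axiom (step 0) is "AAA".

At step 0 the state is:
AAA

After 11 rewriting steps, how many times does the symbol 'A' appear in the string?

432

[0] AAA
[1] ABABAB
[2] ABAABAABA
[3] ABAABABAABABAAB
[4] ABAABABAABAABABAABAABABA
[5] ABAABABAABAABABAABABAABAABABAABABAABAAB
[6] ABAABABAABAABABAABABAABAABABAABAABABAABABAABAABABAABAABABAABABA
[7] ABAABABAABAABABAABABAABAABABAABAABABAABABAABAABABAABABAABAABABAABAABABAABABAABAABABAABABAABAABABAABAAB
[8] ABAABABAABAABABAABABAABAABABAABAABABAABABAABAABABAABABAABA…ABAABAABABAABAABABAABABAABAABABAABAABABAABABAABAABABAABABA  (len 165)
[9] ABAABABAABAABABAABABAABAABABAABAABABAABABAABAABABAABABAABA…AABABAABABAABAABABAABABAABAABABAABAABABAABABAABAABABAABAAB  (len 267)
[10] ABAABABAABAABABAABABAABAABABAABAABABAABABAABAABABAABABAABA…AABABAABABAABAABABAABABAABAABABAABAABABAABABAABAABABAABABA  (len 432)
[11] ABAABABAABAABABAABABAABAABABAABAABABAABABAABAABABAABABAABA…AABABAABABAABAABABAABABAABAABABAABAABABAABABAABAABABAABAAB  (len 699)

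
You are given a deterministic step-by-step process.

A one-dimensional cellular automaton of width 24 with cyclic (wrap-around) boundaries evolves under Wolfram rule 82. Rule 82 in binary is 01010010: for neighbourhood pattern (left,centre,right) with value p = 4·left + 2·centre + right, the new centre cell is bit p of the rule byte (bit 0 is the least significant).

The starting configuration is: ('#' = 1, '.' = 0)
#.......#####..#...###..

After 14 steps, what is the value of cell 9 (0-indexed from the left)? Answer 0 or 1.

step 0: #.......#####..#...###..
step 1: .#.....#....###.#.#..###
step 2: ..#...#.#..#..#....##..#
step 3: ##.#.#...##.##.#..#.###.
step 4: .#....#.#.#..#..##....#.
step 5: #.#..#.....##.##.##..#.#
step 6: #..##.#...#.#..#..###...
step 7: .##.#..#.#...##.##..##.#
step 8: ..#..##...#.#.#..###.#..
step 9: .#.##.##.#.....##..#..#.
step 10: #...#..#..#...#.###.##.#
step 11: ##.#.##.##.#.#....#..#..
step 12: .#....#..#....#..#.##.##
step 13: ..#..#.##.#..#.##...#..#
step 14: ##.##...#..##...##.#.##.

0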